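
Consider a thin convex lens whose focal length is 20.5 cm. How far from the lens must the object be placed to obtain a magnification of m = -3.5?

m = −d_i/d_o ⇒ d_i = −m·d_o.
1/f = 1/d_o + 1/d_i = 1/d_o − 1/(m·d_o) = (1 − 1/m)/d_o, so d_o = f(1 − 1/m) = (20.50)(1 − 1/(-3.5)) = 26.4 cm.

26.4 cm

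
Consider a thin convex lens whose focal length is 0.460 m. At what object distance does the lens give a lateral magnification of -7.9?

m = −d_i/d_o ⇒ d_i = −m·d_o.
1/f = 1/d_o + 1/d_i = 1/d_o − 1/(m·d_o) = (1 − 1/m)/d_o, so d_o = f(1 − 1/m) = (0.4600)(1 − 1/(-7.9)) = 0.518 m.

0.518 m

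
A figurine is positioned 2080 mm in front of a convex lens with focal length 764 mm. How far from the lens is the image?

Lens equation: 1/s_i = 1/f − 1/s_o = 1/(764.0) − 1/(2080) = 0.001309 − 0.0004808 = 0.0008281, so s_i = 1210 mm.
The image is real, inverted and reduced, on the far side of the lens.

1210 mm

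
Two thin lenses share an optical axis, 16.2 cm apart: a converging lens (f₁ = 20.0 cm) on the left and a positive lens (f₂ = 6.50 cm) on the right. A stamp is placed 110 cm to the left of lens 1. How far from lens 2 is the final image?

Lens 1: 1/d_i1 = 1/f₁ − 1/d_o1 = 1/(20.0) − 1/(110) = 0.04091, so d_i1 = 24.44 cm.
The intermediate image is 24.44 cm to the right of lens 1, which lies 8.240 cm to the right of lens 2 — a virtual object — so d_o2 = −8.240 cm.
Lens 2: 1/d_i2 = 1/f₂ − 1/d_o2 = 1/(6.50) − 1/(-8.240) = 0.2752, so d_i2 = 3.63 cm.
The final image is real, 3.63 cm to the right of lens 2 (overall magnification ≈ -0.098).

3.63 cm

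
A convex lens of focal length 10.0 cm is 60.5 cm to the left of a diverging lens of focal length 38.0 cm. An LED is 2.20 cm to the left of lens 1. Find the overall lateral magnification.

m = +0.481

Lens 1: 1/d_i1 = 1/(10.0) − 1/(2.20) = -0.3545, so d_i1 = -2.821 cm; m₁ = −d_i1/d_o1 = +1.282.
d_o2 = 60.5 − (-2.821) = 63.32 cm.
f₂ = −38.0 cm (diverging).
Lens 2: 1/d_i2 = 1/(-38.0) − 1/(63.32) = -0.04211, so d_i2 = -23.75 cm; m₂ = −d_i2/d_o2 = +0.3750.
m = m₁·m₂ = (+1.282)(+0.3750) = +0.481.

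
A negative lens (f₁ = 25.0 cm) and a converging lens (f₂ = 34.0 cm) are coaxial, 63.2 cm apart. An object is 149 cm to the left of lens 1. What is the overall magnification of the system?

m = -0.0965

f₁ = −25.0 cm (diverging).
Lens 1: 1/d_i1 = 1/(-25.0) − 1/(149) = -0.04671, so d_i1 = -21.41 cm; m₁ = −d_i1/d_o1 = +0.1437.
d_o2 = 63.2 − (-21.41) = 84.61 cm.
Lens 2: 1/d_i2 = 1/(34.0) − 1/(84.61) = 0.01759, so d_i2 = 56.84 cm; m₂ = −d_i2/d_o2 = -0.6718.
m = m₁·m₂ = (+0.1437)(-0.6718) = -0.0965.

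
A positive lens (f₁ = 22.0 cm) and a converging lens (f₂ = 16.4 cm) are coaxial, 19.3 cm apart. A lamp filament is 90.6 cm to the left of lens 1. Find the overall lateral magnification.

m = -0.201

Lens 1: 1/d_i1 = 1/(22.0) − 1/(90.6) = 0.03442, so d_i1 = 29.06 cm; m₁ = −d_i1/d_o1 = -0.3208.
d_o2 = 19.3 − (29.06) = -9.760 cm (virtual object).
Lens 2: 1/d_i2 = 1/(16.4) − 1/(-9.760) = 0.1634, so d_i2 = 6.119 cm; m₂ = −d_i2/d_o2 = +0.6269.
m = m₁·m₂ = (-0.3208)(+0.6269) = -0.201.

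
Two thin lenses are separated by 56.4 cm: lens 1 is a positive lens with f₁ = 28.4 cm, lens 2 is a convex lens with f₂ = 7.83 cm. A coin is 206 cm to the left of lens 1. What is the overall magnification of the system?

Lens 1: 1/d_i1 = 1/(28.4) − 1/(206) = 0.03036, so d_i1 = 32.94 cm; m₁ = −d_i1/d_o1 = -0.1599.
d_o2 = 56.4 − (32.94) = 23.46 cm.
Lens 2: 1/d_i2 = 1/(7.83) − 1/(23.46) = 0.08509, so d_i2 = 11.75 cm; m₂ = −d_i2/d_o2 = -0.5010.
m = m₁·m₂ = (-0.1599)(-0.5010) = +0.0801.

m = +0.0801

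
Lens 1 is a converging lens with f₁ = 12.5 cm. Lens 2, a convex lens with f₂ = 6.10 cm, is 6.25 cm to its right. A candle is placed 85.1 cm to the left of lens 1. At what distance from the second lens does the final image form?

Lens 1: 1/d_i1 = 1/f₁ − 1/d_o1 = 1/(12.5) − 1/(85.1) = 0.06825, so d_i1 = 14.65 cm.
The intermediate image is 14.65 cm to the right of lens 1, which lies 8.400 cm to the right of lens 2 — a virtual object — so d_o2 = −8.400 cm.
Lens 2: 1/d_i2 = 1/f₂ − 1/d_o2 = 1/(6.10) − 1/(-8.400) = 0.2830, so d_i2 = 3.53 cm.
The final image is real, 3.53 cm to the right of lens 2 (overall magnification ≈ -0.072).

3.53 cm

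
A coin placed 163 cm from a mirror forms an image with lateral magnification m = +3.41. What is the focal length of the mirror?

f = 231 cm (concave)

m = −d_i/d_o ⇒ d_i = −m·d_o = −(+3.41)·(163) = -555.8 cm.
1/f = 1/d_o + 1/d_i = 1/(163) + 1/(-555.8) = 0.004336, so f = 231 cm.
Since f is positive, the mirror is concave.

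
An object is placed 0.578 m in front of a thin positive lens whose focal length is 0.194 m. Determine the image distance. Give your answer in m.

Thin-lens equation: 1/s_i = 1/f − 1/s_o = 1/(0.1940) − 1/(0.578) = 5.155 − 1.730 = 3.425, so s_i = 0.292 m.
The image is real, inverted and reduced, on the far side of the lens.

0.292 m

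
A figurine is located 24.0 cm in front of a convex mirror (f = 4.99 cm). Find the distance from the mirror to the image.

4.13 cm

For a convex mirror, f = -4.99 cm.
Mirror equation: 1/q = 1/f − 1/p = 1/(-4.990) − 1/(24.0) = -0.2004 − 0.04167 = -0.2421, so q = -4.13 cm.
The image is virtual, upright and reduced, behind the mirror.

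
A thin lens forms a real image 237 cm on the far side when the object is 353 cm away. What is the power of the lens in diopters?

P = +0.705 D

d_i = +237 cm.
1/f = 1/d_o + 1/d_i = 1/(353) + 1/(237) = 0.007052 cm⁻¹.
f = 141.8 cm = 1.418 m, so P = 1/f = +0.705 D.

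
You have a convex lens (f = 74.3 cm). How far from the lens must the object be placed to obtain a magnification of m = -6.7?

m = −d_i/d_o ⇒ d_i = −m·d_o.
1/f = 1/d_o + 1/d_i = 1/d_o − 1/(m·d_o) = (1 − 1/m)/d_o, so d_o = f(1 − 1/m) = (74.30)(1 − 1/(-6.7)) = 85.4 cm.

85.4 cm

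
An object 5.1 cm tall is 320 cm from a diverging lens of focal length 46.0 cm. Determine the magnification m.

m = +0.126

For a diverging lens, f = -46.0 cm.
1/d_i = 1/f − 1/d_o = 1/(-46.00) − 1/(320) = -0.02486, so d_i = -40.22 cm.
m = −d_i/d_o = −(-40.22)/(320) = +0.126.
The image is virtual, upright and reduced, on the same side as the object.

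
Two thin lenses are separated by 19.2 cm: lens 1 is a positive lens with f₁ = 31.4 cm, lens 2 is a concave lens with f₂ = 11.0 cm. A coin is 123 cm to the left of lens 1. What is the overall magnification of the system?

Lens 1: 1/d_i1 = 1/(31.4) − 1/(123) = 0.02372, so d_i1 = 42.16 cm; m₁ = −d_i1/d_o1 = -0.3428.
d_o2 = 19.2 − (42.16) = -22.96 cm (virtual object).
f₂ = −11.0 cm (diverging).
Lens 2: 1/d_i2 = 1/(-11.0) − 1/(-22.96) = -0.04736, so d_i2 = -21.12 cm; m₂ = −d_i2/d_o2 = -0.9197.
m = m₁·m₂ = (-0.3428)(-0.9197) = +0.315.

m = +0.315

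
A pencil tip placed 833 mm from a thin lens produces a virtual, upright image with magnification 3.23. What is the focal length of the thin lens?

f = 1210 mm (converging)

m = −d_i/d_o ⇒ d_i = −m·d_o = −(+3.23)·(833) = -2691 mm.
1/f = 1/d_o + 1/d_i = 1/(833) + 1/(-2691) = 0.0008289, so f = 1210 mm.
Since f is positive, the thin lens is converging.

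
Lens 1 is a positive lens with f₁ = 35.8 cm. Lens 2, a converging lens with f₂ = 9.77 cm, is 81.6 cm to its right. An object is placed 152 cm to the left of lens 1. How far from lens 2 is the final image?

13.6 cm

Lens 1: 1/d_i1 = 1/f₁ − 1/d_o1 = 1/(35.8) − 1/(152) = 0.02135, so d_i1 = 46.83 cm.
The intermediate image is 46.83 cm to the right of lens 1, which is 81.6 − (46.83) = 34.77 cm to the left of lens 2, so d_o2 = +34.77 cm.
Lens 2: 1/d_i2 = 1/f₂ − 1/d_o2 = 1/(9.77) − 1/(34.77) = 0.07359, so d_i2 = 13.6 cm.
The final image is real, 13.6 cm to the right of lens 2 (overall magnification ≈ 0.12).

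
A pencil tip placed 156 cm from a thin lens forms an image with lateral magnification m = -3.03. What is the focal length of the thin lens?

m = −d_i/d_o ⇒ d_i = −m·d_o = −(-3.03)·(156) = 472.7 cm.
1/f = 1/d_o + 1/d_i = 1/(156) + 1/(472.7) = 0.008526, so f = 117 cm.
Since f is positive, the thin lens is converging.

f = 117 cm (converging)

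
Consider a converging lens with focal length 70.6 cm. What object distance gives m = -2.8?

m = −d_i/d_o ⇒ d_i = −m·d_o.
1/f = 1/d_o + 1/d_i = 1/d_o − 1/(m·d_o) = (1 − 1/m)/d_o, so d_o = f(1 − 1/m) = (70.60)(1 − 1/(-2.8)) = 95.8 cm.

95.8 cm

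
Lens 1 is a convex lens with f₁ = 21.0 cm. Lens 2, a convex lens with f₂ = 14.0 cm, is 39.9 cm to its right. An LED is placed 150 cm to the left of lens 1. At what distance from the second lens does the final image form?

Lens 1: 1/d_i1 = 1/f₁ − 1/d_o1 = 1/(21.0) − 1/(150) = 0.04095, so d_i1 = 24.42 cm.
The intermediate image is 24.42 cm to the right of lens 1, which is 39.9 − (24.42) = 15.48 cm to the left of lens 2, so d_o2 = +15.48 cm.
Lens 2: 1/d_i2 = 1/f₂ − 1/d_o2 = 1/(14.0) − 1/(15.48) = 0.006829, so d_i2 = 146 cm.
The final image is real, 146 cm to the right of lens 2 (overall magnification ≈ 1.5).

146 cm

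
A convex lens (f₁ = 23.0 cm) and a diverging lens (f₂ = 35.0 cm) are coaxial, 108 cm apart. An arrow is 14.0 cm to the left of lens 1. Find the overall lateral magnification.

m = +0.500

Lens 1: 1/d_i1 = 1/(23.0) − 1/(14.0) = -0.02795, so d_i1 = -35.78 cm; m₁ = −d_i1/d_o1 = +2.556.
d_o2 = 108 − (-35.78) = 143.8 cm.
f₂ = −35.0 cm (diverging).
Lens 2: 1/d_i2 = 1/(-35.0) − 1/(143.8) = -0.03553, so d_i2 = -28.15 cm; m₂ = −d_i2/d_o2 = +0.1957.
m = m₁·m₂ = (+2.556)(+0.1957) = +0.500.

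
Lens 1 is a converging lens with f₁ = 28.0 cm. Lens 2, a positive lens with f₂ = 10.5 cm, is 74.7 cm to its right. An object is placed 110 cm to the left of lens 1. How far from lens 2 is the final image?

14.6 cm

Lens 1: 1/d_i1 = 1/f₁ − 1/d_o1 = 1/(28.0) − 1/(110) = 0.02662, so d_i1 = 37.56 cm.
The intermediate image is 37.56 cm to the right of lens 1, which is 74.7 − (37.56) = 37.14 cm to the left of lens 2, so d_o2 = +37.14 cm.
Lens 2: 1/d_i2 = 1/f₂ − 1/d_o2 = 1/(10.5) − 1/(37.14) = 0.06831, so d_i2 = 14.6 cm.
The final image is real, 14.6 cm to the right of lens 2 (overall magnification ≈ 0.13).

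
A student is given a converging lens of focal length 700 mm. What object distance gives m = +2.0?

m = −d_i/d_o ⇒ d_i = −m·d_o.
1/f = 1/d_o + 1/d_i = 1/d_o − 1/(m·d_o) = (1 − 1/m)/d_o, so d_o = f(1 − 1/m) = (700.0)(1 − 1/(+2.0)) = 350 mm.

350 mm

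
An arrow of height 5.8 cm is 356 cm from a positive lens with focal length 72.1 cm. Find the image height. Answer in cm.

1/d_i = 1/f − 1/d_o = 1/(72.10) − 1/(356) = 0.01106, so d_i = 90.41 cm.
m = −d_i/d_o = -0.2540.
|h_i| = |m|·h_o = 0.2540 × 5.8 = 1.47 cm. The image is real, inverted and reduced, on the far side of the lens.

1.47 cm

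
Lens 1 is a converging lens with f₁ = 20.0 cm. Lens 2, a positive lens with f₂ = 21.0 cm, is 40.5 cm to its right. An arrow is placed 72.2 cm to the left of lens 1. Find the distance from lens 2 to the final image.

33.0 cm

Lens 1: 1/d_i1 = 1/f₁ − 1/d_o1 = 1/(20.0) − 1/(72.2) = 0.03615, so d_i1 = 27.66 cm.
The intermediate image is 27.66 cm to the right of lens 1, which is 40.5 − (27.66) = 12.84 cm to the left of lens 2, so d_o2 = +12.84 cm.
Lens 2: 1/d_i2 = 1/f₂ − 1/d_o2 = 1/(21.0) − 1/(12.84) = -0.03026, so d_i2 = -33.0 cm.
The final image is virtual, 33.0 cm to the left of lens 2 (overall magnification ≈ -0.99).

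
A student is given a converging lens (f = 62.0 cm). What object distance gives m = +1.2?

10.3 cm

m = −d_i/d_o ⇒ d_i = −m·d_o.
1/f = 1/d_o + 1/d_i = 1/d_o − 1/(m·d_o) = (1 − 1/m)/d_o, so d_o = f(1 − 1/m) = (62.00)(1 − 1/(+1.2)) = 10.3 cm.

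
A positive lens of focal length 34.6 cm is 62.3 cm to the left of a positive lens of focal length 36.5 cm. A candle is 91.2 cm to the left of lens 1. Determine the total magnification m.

Lens 1: 1/d_i1 = 1/(34.6) − 1/(91.2) = 0.01794, so d_i1 = 55.75 cm; m₁ = −d_i1/d_o1 = -0.6113.
d_o2 = 62.3 − (55.75) = 6.550 cm.
Lens 2: 1/d_i2 = 1/(36.5) − 1/(6.550) = -0.1253, so d_i2 = -7.982 cm; m₂ = −d_i2/d_o2 = +1.219.
m = m₁·m₂ = (-0.6113)(+1.219) = -0.745.

m = -0.745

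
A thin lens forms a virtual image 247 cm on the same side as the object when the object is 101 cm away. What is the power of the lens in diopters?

P = +0.585 D

Virtual image ⇒ d_i = −247 cm.
1/f = 1/d_o + 1/d_i = 1/(101) + 1/(-247) = 0.005852 cm⁻¹.
f = 170.9 cm = 1.709 m, so P = 1/f = +0.585 D.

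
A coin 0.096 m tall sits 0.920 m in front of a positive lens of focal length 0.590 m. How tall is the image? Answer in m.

0.172 m

1/d_i = 1/f − 1/d_o = 1/(0.5900) − 1/(0.920) = 0.6080, so d_i = 1.645 m.
m = −d_i/d_o = -1.788.
|h_i| = |m|·h_o = 1.788 × 0.096 = 0.172 m. The image is real, inverted and enlarged, on the far side of the lens.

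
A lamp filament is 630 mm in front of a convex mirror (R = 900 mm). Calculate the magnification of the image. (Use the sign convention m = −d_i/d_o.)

m = +0.417

f = R/2 = 900/2 = 450.0 mm; for a convex mirror, f = -450.0 mm.
1/d_i = 1/f − 1/d_o = 1/(-450.0) − 1/(630) = -0.003810, so d_i = -262.5 mm.
m = −d_i/d_o = −(-262.5)/(630) = +0.417.
The image is virtual, upright and reduced, behind the mirror.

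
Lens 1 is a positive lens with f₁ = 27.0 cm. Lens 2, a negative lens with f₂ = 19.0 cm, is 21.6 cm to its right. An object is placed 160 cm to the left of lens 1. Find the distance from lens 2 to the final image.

Lens 1: 1/d_i1 = 1/f₁ − 1/d_o1 = 1/(27.0) − 1/(160) = 0.03079, so d_i1 = 32.48 cm.
The intermediate image is 32.48 cm to the right of lens 1, which lies 10.88 cm to the right of lens 2 — a virtual object — so d_o2 = −10.88 cm.
Lens 2 is diverging, so f₂ = −19.0 cm.
Lens 2: 1/d_i2 = 1/f₂ − 1/d_o2 = 1/(-19.0) − 1/(-10.88) = 0.03928, so d_i2 = 25.5 cm.
The final image is real, 25.5 cm to the right of lens 2 (overall magnification ≈ -0.48).

25.5 cm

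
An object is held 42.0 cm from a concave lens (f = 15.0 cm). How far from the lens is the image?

For a concave lens, f = -15.0 cm.
Thin-lens equation: 1/q = 1/f − 1/p = 1/(-15.00) − 1/(42.0) = -0.06667 − 0.02381 = -0.09048, so q = -11.1 cm.
The image is virtual, upright and reduced, on the same side as the object.

11.1 cm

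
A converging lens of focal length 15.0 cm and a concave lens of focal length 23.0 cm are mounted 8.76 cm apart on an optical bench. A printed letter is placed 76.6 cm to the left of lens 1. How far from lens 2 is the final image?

Lens 1: 1/d_i1 = 1/f₁ − 1/d_o1 = 1/(15.0) − 1/(76.6) = 0.05361, so d_i1 = 18.65 cm.
The intermediate image is 18.65 cm to the right of lens 1, which lies 9.890 cm to the right of lens 2 — a virtual object — so d_o2 = −9.890 cm.
Lens 2 is diverging, so f₂ = −23.0 cm.
Lens 2: 1/d_i2 = 1/f₂ − 1/d_o2 = 1/(-23.0) − 1/(-9.890) = 0.05763, so d_i2 = 17.4 cm.
The final image is real, 17.4 cm to the right of lens 2 (overall magnification ≈ -0.43).

17.4 cm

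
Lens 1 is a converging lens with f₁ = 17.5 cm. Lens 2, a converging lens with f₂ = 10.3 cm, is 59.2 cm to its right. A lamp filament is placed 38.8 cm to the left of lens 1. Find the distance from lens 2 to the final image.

16.5 cm

Lens 1: 1/d_i1 = 1/f₁ − 1/d_o1 = 1/(17.5) − 1/(38.8) = 0.03137, so d_i1 = 31.88 cm.
The intermediate image is 31.88 cm to the right of lens 1, which is 59.2 − (31.88) = 27.32 cm to the left of lens 2, so d_o2 = +27.32 cm.
Lens 2: 1/d_i2 = 1/f₂ − 1/d_o2 = 1/(10.3) − 1/(27.32) = 0.06048, so d_i2 = 16.5 cm.
The final image is real, 16.5 cm to the right of lens 2 (overall magnification ≈ 0.50).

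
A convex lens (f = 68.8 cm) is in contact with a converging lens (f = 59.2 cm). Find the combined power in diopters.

P₁ = 1/f₁ = 1/(0.688 m) = +1.453 D; P₂ = 1/f₂ = 1/(0.592 m) = +1.689 D.
For thin lenses in contact, P = P₁ + P₂ = (+1.453) + (+1.689) = +3.14 D.

P = +3.14 D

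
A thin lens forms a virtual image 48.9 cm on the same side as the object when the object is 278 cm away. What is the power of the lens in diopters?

Virtual image ⇒ d_i = −48.9 cm.
1/f = 1/d_o + 1/d_i = 1/(278) + 1/(-48.9) = -0.01685 cm⁻¹.
f = -59.34 cm = -0.5934 m, so P = 1/f = -1.69 D.

P = -1.69 D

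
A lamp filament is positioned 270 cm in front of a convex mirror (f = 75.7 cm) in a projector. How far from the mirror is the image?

For a convex mirror, f = -75.7 cm.
Mirror equation: 1/s_i = 1/f − 1/s_o = 1/(-75.70) − 1/(270) = -0.01321 − 0.003704 = -0.01691, so s_i = -59.1 cm.
The image is virtual, upright and reduced, behind the mirror.

59.1 cm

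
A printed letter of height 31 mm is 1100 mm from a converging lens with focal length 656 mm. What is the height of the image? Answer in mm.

1/d_i = 1/f − 1/d_o = 1/(656.0) − 1/(1100) = 0.0006153, so d_i = 1625 mm.
m = −d_i/d_o = -1.477.
|h_i| = |m|·h_o = 1.477 × 31 = 45.8 mm. The image is real, inverted and enlarged, on the far side of the lens.

45.8 mm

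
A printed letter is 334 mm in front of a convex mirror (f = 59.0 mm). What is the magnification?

m = +0.150

For a convex mirror, f = -59.0 mm.
1/d_i = 1/f − 1/d_o = 1/(-59.00) − 1/(334) = -0.01994, so d_i = -50.14 mm.
m = −d_i/d_o = −(-50.14)/(334) = +0.150.
The image is virtual, upright and reduced, behind the mirror.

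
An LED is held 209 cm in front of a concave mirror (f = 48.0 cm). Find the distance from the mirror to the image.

Mirror equation: 1/v = 1/f − 1/u = 1/(48.00) − 1/(209) = 0.02083 − 0.004785 = 0.01605, so v = 62.3 cm.
The image is real, inverted and reduced, in front of the mirror.

62.3 cm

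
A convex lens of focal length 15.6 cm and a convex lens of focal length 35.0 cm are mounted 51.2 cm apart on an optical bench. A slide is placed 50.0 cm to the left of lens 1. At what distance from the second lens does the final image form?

154 cm

Lens 1: 1/d_i1 = 1/f₁ − 1/d_o1 = 1/(15.6) − 1/(50.0) = 0.04410, so d_i1 = 22.67 cm.
The intermediate image is 22.67 cm to the right of lens 1, which is 51.2 − (22.67) = 28.53 cm to the left of lens 2, so d_o2 = +28.53 cm.
Lens 2: 1/d_i2 = 1/f₂ − 1/d_o2 = 1/(35.0) − 1/(28.53) = -0.006479, so d_i2 = -154 cm.
The final image is virtual, 154 cm to the left of lens 2 (overall magnification ≈ -2.5).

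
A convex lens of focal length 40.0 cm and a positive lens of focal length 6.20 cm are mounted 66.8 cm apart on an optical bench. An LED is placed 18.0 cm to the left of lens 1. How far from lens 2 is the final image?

6.61 cm

Lens 1: 1/d_i1 = 1/f₁ − 1/d_o1 = 1/(40.0) − 1/(18.0) = -0.03056, so d_i1 = -32.73 cm.
The intermediate image is 32.73 cm to the left of lens 1 (virtual), which is 66.8 − (-32.73) = 99.53 cm to the left of lens 2, so d_o2 = +99.53 cm.
Lens 2: 1/d_i2 = 1/f₂ − 1/d_o2 = 1/(6.20) − 1/(99.53) = 0.1512, so d_i2 = 6.61 cm.
The final image is real, 6.61 cm to the right of lens 2 (overall magnification ≈ -0.12).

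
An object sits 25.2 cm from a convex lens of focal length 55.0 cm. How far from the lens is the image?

46.5 cm

Lens equation: 1/v = 1/f − 1/u = 1/(55.00) − 1/(25.2) = 0.01818 − 0.03968 = -0.02150, so v = -46.5 cm.
The image is virtual, upright and enlarged, on the same side as the object.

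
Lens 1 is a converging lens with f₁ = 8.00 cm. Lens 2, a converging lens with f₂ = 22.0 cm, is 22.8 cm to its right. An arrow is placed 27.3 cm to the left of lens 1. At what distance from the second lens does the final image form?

24.0 cm

Lens 1: 1/d_i1 = 1/f₁ − 1/d_o1 = 1/(8.00) − 1/(27.3) = 0.08837, so d_i1 = 11.32 cm.
The intermediate image is 11.32 cm to the right of lens 1, which is 22.8 − (11.32) = 11.48 cm to the left of lens 2, so d_o2 = +11.48 cm.
Lens 2: 1/d_i2 = 1/f₂ − 1/d_o2 = 1/(22.0) − 1/(11.48) = -0.04165, so d_i2 = -24.0 cm.
The final image is virtual, 24.0 cm to the left of lens 2 (overall magnification ≈ -0.87).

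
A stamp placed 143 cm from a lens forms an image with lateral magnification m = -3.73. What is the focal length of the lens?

f = 113 cm (converging)

m = −d_i/d_o ⇒ d_i = −m·d_o = −(-3.73)·(143) = 533.4 cm.
1/f = 1/d_o + 1/d_i = 1/(143) + 1/(533.4) = 0.008868, so f = 113 cm.
Since f is positive, the lens is converging.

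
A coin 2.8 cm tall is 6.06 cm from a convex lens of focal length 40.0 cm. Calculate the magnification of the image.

1/d_i = 1/f − 1/d_o = 1/(40.00) − 1/(6.06) = -0.1400, so d_i = -7.142 cm.
m = −d_i/d_o = −(-7.142)/(6.06) = +1.18.
The image is virtual, upright and enlarged, on the same side as the object.

m = +1.18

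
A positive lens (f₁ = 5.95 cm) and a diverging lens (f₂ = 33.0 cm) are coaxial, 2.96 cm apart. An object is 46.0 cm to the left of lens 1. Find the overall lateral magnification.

m = -0.168

Lens 1: 1/d_i1 = 1/(5.95) − 1/(46.0) = 0.1463, so d_i1 = 6.834 cm; m₁ = −d_i1/d_o1 = -0.1486.
d_o2 = 2.96 − (6.834) = -3.874 cm (virtual object).
f₂ = −33.0 cm (diverging).
Lens 2: 1/d_i2 = 1/(-33.0) − 1/(-3.874) = 0.2278, so d_i2 = 4.389 cm; m₂ = −d_i2/d_o2 = +1.133.
m = m₁·m₂ = (-0.1486)(+1.133) = -0.168.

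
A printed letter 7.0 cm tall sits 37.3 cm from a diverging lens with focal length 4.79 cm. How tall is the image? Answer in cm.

0.797 cm

For a diverging lens, f = -4.79 cm.
1/d_i = 1/f − 1/d_o = 1/(-4.790) − 1/(37.3) = -0.2356, so d_i = -4.245 cm.
m = −d_i/d_o = +0.1138.
|h_i| = |m|·h_o = 0.1138 × 7.0 = 0.797 cm. The image is virtual, upright and reduced, on the same side as the object.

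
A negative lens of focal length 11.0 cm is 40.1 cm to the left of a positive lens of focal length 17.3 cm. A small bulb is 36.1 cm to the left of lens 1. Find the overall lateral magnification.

f₁ = −11.0 cm (diverging).
Lens 1: 1/d_i1 = 1/(-11.0) − 1/(36.1) = -0.1186, so d_i1 = -8.431 cm; m₁ = −d_i1/d_o1 = +0.2335.
d_o2 = 40.1 − (-8.431) = 48.53 cm.
Lens 2: 1/d_i2 = 1/(17.3) − 1/(48.53) = 0.03720, so d_i2 = 26.88 cm; m₂ = −d_i2/d_o2 = -0.5540.
m = m₁·m₂ = (+0.2335)(-0.5540) = -0.129.

m = -0.129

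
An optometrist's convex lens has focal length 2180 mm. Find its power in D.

P = +0.459 D

f = 218 cm = 2.18 m.
P = 1/f = 1/(2.18 m) = +0.459 D.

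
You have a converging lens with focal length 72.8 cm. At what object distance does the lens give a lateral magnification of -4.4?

89.3 cm

m = −d_i/d_o ⇒ d_i = −m·d_o.
1/f = 1/d_o + 1/d_i = 1/d_o − 1/(m·d_o) = (1 − 1/m)/d_o, so d_o = f(1 − 1/m) = (72.80)(1 − 1/(-4.4)) = 89.3 cm.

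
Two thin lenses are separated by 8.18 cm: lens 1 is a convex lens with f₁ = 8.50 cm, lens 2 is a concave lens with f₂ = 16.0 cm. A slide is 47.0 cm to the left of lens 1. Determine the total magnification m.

m = -0.256

Lens 1: 1/d_i1 = 1/(8.50) − 1/(47.0) = 0.09637, so d_i1 = 10.38 cm; m₁ = −d_i1/d_o1 = -0.2209.
d_o2 = 8.18 − (10.38) = -2.200 cm (virtual object).
f₂ = −16.0 cm (diverging).
Lens 2: 1/d_i2 = 1/(-16.0) − 1/(-2.200) = 0.3920, so d_i2 = 2.551 cm; m₂ = −d_i2/d_o2 = +1.159.
m = m₁·m₂ = (-0.2209)(+1.159) = -0.256.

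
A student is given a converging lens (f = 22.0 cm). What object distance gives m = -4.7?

26.7 cm

m = −d_i/d_o ⇒ d_i = −m·d_o.
1/f = 1/d_o + 1/d_i = 1/d_o − 1/(m·d_o) = (1 − 1/m)/d_o, so d_o = f(1 − 1/m) = (22.00)(1 − 1/(-4.7)) = 26.7 cm.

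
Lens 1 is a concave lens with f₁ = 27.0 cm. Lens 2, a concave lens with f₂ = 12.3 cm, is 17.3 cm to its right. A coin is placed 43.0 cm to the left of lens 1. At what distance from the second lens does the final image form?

Lens 1 is diverging, so f₁ = −27.0 cm.
Lens 1: 1/d_i1 = 1/f₁ − 1/d_o1 = 1/(-27.0) − 1/(43.0) = -0.06029, so d_i1 = -16.59 cm.
The intermediate image is 16.59 cm to the left of lens 1 (virtual), which is 17.3 − (-16.59) = 33.89 cm to the left of lens 2, so d_o2 = +33.89 cm.
Lens 2 is diverging, so f₂ = −12.3 cm.
Lens 2: 1/d_i2 = 1/f₂ − 1/d_o2 = 1/(-12.3) − 1/(33.89) = -0.1108, so d_i2 = -9.02 cm.
The final image is virtual, 9.02 cm to the left of lens 2 (overall magnification ≈ 0.10).

9.02 cm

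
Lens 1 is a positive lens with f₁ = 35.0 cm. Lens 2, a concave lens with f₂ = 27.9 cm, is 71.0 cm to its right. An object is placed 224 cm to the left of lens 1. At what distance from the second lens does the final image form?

14.3 cm

Lens 1: 1/d_i1 = 1/f₁ − 1/d_o1 = 1/(35.0) − 1/(224) = 0.02411, so d_i1 = 41.48 cm.
The intermediate image is 41.48 cm to the right of lens 1, which is 71.0 − (41.48) = 29.52 cm to the left of lens 2, so d_o2 = +29.52 cm.
Lens 2 is diverging, so f₂ = −27.9 cm.
Lens 2: 1/d_i2 = 1/f₂ − 1/d_o2 = 1/(-27.9) − 1/(29.52) = -0.06972, so d_i2 = -14.3 cm.
The final image is virtual, 14.3 cm to the left of lens 2 (overall magnification ≈ -0.090).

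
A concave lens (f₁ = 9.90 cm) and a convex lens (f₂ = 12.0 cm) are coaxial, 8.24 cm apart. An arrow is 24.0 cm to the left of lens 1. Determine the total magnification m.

m = -1.08

f₁ = −9.90 cm (diverging).
Lens 1: 1/d_i1 = 1/(-9.90) − 1/(24.0) = -0.1427, so d_i1 = -7.009 cm; m₁ = −d_i1/d_o1 = +0.2920.
d_o2 = 8.24 − (-7.009) = 15.25 cm.
Lens 2: 1/d_i2 = 1/(12.0) − 1/(15.25) = 0.01776, so d_i2 = 56.31 cm; m₂ = −d_i2/d_o2 = -3.692.
m = m₁·m₂ = (+0.2920)(-3.692) = -1.08.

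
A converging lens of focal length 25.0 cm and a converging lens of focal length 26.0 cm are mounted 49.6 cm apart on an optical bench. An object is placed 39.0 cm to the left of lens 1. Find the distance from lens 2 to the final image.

Lens 1: 1/d_i1 = 1/f₁ − 1/d_o1 = 1/(25.0) − 1/(39.0) = 0.01436, so d_i1 = 69.64 cm.
The intermediate image is 69.64 cm to the right of lens 1, which lies 20.04 cm to the right of lens 2 — a virtual object — so d_o2 = −20.04 cm.
Lens 2: 1/d_i2 = 1/f₂ − 1/d_o2 = 1/(26.0) − 1/(-20.04) = 0.08836, so d_i2 = 11.3 cm.
The final image is real, 11.3 cm to the right of lens 2 (overall magnification ≈ -1.0).

11.3 cm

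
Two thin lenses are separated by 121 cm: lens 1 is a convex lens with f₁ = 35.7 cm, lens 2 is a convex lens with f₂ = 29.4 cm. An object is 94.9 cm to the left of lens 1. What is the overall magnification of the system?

m = +0.516

Lens 1: 1/d_i1 = 1/(35.7) − 1/(94.9) = 0.01747, so d_i1 = 57.23 cm; m₁ = −d_i1/d_o1 = -0.6031.
d_o2 = 121 − (57.23) = 63.77 cm.
Lens 2: 1/d_i2 = 1/(29.4) − 1/(63.77) = 0.01833, so d_i2 = 54.55 cm; m₂ = −d_i2/d_o2 = -0.8554.
m = m₁·m₂ = (-0.6031)(-0.8554) = +0.516.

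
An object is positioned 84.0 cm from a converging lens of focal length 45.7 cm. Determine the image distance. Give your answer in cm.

100 cm

Lens equation: 1/s_i = 1/f − 1/s_o = 1/(45.70) − 1/(84.0) = 0.02188 − 0.01190 = 0.009977, so s_i = 100 cm.
The image is real, inverted and enlarged, on the far side of the lens.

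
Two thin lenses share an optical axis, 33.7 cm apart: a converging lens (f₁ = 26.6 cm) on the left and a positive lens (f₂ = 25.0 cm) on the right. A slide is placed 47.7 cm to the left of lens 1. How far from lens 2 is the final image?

12.8 cm

Lens 1: 1/d_i1 = 1/f₁ − 1/d_o1 = 1/(26.6) − 1/(47.7) = 0.01663, so d_i1 = 60.13 cm.
The intermediate image is 60.13 cm to the right of lens 1, which lies 26.43 cm to the right of lens 2 — a virtual object — so d_o2 = −26.43 cm.
Lens 2: 1/d_i2 = 1/f₂ − 1/d_o2 = 1/(25.0) − 1/(-26.43) = 0.07784, so d_i2 = 12.8 cm.
The final image is real, 12.8 cm to the right of lens 2 (overall magnification ≈ -0.61).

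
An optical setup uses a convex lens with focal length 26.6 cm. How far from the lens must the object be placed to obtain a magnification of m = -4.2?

m = −d_i/d_o ⇒ d_i = −m·d_o.
1/f = 1/d_o + 1/d_i = 1/d_o − 1/(m·d_o) = (1 − 1/m)/d_o, so d_o = f(1 − 1/m) = (26.60)(1 − 1/(-4.2)) = 32.9 cm.

32.9 cm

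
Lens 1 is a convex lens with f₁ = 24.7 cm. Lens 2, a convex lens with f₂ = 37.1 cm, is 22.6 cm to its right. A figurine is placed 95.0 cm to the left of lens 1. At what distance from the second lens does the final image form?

8.35 cm

Lens 1: 1/d_i1 = 1/f₁ − 1/d_o1 = 1/(24.7) − 1/(95.0) = 0.02996, so d_i1 = 33.38 cm.
The intermediate image is 33.38 cm to the right of lens 1, which lies 10.78 cm to the right of lens 2 — a virtual object — so d_o2 = −10.78 cm.
Lens 2: 1/d_i2 = 1/f₂ − 1/d_o2 = 1/(37.1) − 1/(-10.78) = 0.1197, so d_i2 = 8.35 cm.
The final image is real, 8.35 cm to the right of lens 2 (overall magnification ≈ -0.27).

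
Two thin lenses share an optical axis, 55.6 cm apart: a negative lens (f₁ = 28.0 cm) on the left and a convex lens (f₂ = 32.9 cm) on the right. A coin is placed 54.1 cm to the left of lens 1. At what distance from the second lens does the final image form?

59.2 cm

Lens 1 is diverging, so f₁ = −28.0 cm.
Lens 1: 1/d_i1 = 1/f₁ − 1/d_o1 = 1/(-28.0) − 1/(54.1) = -0.05420, so d_i1 = -18.45 cm.
The intermediate image is 18.45 cm to the left of lens 1 (virtual), which is 55.6 − (-18.45) = 74.05 cm to the left of lens 2, so d_o2 = +74.05 cm.
Lens 2: 1/d_i2 = 1/f₂ − 1/d_o2 = 1/(32.9) − 1/(74.05) = 0.01689, so d_i2 = 59.2 cm.
The final image is real, 59.2 cm to the right of lens 2 (overall magnification ≈ -0.27).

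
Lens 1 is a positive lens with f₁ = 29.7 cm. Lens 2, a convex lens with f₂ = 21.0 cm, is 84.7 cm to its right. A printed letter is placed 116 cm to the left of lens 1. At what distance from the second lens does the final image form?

39.5 cm

Lens 1: 1/d_i1 = 1/f₁ − 1/d_o1 = 1/(29.7) − 1/(116) = 0.02505, so d_i1 = 39.92 cm.
The intermediate image is 39.92 cm to the right of lens 1, which is 84.7 − (39.92) = 44.78 cm to the left of lens 2, so d_o2 = +44.78 cm.
Lens 2: 1/d_i2 = 1/f₂ − 1/d_o2 = 1/(21.0) − 1/(44.78) = 0.02529, so d_i2 = 39.5 cm.
The final image is real, 39.5 cm to the right of lens 2 (overall magnification ≈ 0.30).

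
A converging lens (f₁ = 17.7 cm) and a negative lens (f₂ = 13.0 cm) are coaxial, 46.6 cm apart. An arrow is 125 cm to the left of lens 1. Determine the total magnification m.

Lens 1: 1/d_i1 = 1/(17.7) − 1/(125) = 0.04850, so d_i1 = 20.62 cm; m₁ = −d_i1/d_o1 = -0.1650.
d_o2 = 46.6 − (20.62) = 25.98 cm.
f₂ = −13.0 cm (diverging).
Lens 2: 1/d_i2 = 1/(-13.0) − 1/(25.98) = -0.1154, so d_i2 = -8.664 cm; m₂ = −d_i2/d_o2 = +0.3335.
m = m₁·m₂ = (-0.1650)(+0.3335) = -0.0550.

m = -0.0550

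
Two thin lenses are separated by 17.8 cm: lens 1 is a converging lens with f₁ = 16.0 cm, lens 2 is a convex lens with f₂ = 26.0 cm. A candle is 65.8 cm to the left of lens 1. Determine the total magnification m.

m = -0.285

Lens 1: 1/d_i1 = 1/(16.0) − 1/(65.8) = 0.04730, so d_i1 = 21.14 cm; m₁ = −d_i1/d_o1 = -0.3213.
d_o2 = 17.8 − (21.14) = -3.340 cm (virtual object).
Lens 2: 1/d_i2 = 1/(26.0) − 1/(-3.340) = 0.3379, so d_i2 = 2.960 cm; m₂ = −d_i2/d_o2 = +0.8862.
m = m₁·m₂ = (-0.3213)(+0.8862) = -0.285.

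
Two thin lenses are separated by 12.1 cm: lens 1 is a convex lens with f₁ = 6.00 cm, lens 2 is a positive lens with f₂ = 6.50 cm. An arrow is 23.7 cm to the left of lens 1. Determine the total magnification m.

m = -0.905

Lens 1: 1/d_i1 = 1/(6.00) − 1/(23.7) = 0.1245, so d_i1 = 8.034 cm; m₁ = −d_i1/d_o1 = -0.3390.
d_o2 = 12.1 − (8.034) = 4.066 cm.
Lens 2: 1/d_i2 = 1/(6.50) − 1/(4.066) = -0.09210, so d_i2 = -10.86 cm; m₂ = −d_i2/d_o2 = +2.671.
m = m₁·m₂ = (-0.3390)(+2.671) = -0.905.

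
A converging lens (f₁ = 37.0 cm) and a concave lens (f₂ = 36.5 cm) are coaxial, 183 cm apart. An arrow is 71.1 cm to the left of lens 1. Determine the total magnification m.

Lens 1: 1/d_i1 = 1/(37.0) − 1/(71.1) = 0.01296, so d_i1 = 77.15 cm; m₁ = −d_i1/d_o1 = -1.085.
d_o2 = 183 − (77.15) = 105.8 cm.
f₂ = −36.5 cm (diverging).
Lens 2: 1/d_i2 = 1/(-36.5) − 1/(105.8) = -0.03685, so d_i2 = -27.14 cm; m₂ = −d_i2/d_o2 = +0.2565.
m = m₁·m₂ = (-1.085)(+0.2565) = -0.278.

m = -0.278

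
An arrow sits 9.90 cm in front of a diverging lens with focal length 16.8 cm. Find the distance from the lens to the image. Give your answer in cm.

6.23 cm

For a diverging lens, f = -16.8 cm.
Thin-lens equation: 1/s_i = 1/f − 1/s_o = 1/(-16.80) − 1/(9.90) = -0.05952 − 0.1010 = -0.1605, so s_i = -6.23 cm.
The image is virtual, upright and reduced, on the same side as the object.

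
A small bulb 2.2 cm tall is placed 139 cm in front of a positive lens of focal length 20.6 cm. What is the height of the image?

1/d_i = 1/f − 1/d_o = 1/(20.60) − 1/(139) = 0.04135, so d_i = 24.18 cm.
m = −d_i/d_o = -0.1740.
|h_i| = |m|·h_o = 0.1740 × 2.2 = 0.383 cm. The image is real, inverted and reduced, on the far side of the lens.

0.383 cm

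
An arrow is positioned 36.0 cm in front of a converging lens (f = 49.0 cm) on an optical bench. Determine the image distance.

136 cm

Thin-lens equation: 1/s_i = 1/f − 1/s_o = 1/(49.00) − 1/(36.0) = 0.02041 − 0.02778 = -0.007370, so s_i = -136 cm.
The image is virtual, upright and enlarged, on the same side as the object.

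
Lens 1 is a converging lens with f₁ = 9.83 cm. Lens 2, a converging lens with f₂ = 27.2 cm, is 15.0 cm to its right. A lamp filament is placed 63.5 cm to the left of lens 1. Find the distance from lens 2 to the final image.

3.85 cm

Lens 1: 1/d_i1 = 1/f₁ − 1/d_o1 = 1/(9.83) − 1/(63.5) = 0.08598, so d_i1 = 11.63 cm.
The intermediate image is 11.63 cm to the right of lens 1, which is 15.0 − (11.63) = 3.370 cm to the left of lens 2, so d_o2 = +3.370 cm.
Lens 2: 1/d_i2 = 1/f₂ − 1/d_o2 = 1/(27.2) − 1/(3.370) = -0.2600, so d_i2 = -3.85 cm.
The final image is virtual, 3.85 cm to the left of lens 2 (overall magnification ≈ -0.21).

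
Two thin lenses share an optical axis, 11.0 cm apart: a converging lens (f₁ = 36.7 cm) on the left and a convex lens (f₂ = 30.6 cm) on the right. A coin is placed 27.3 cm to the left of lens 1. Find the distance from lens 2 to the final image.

Lens 1: 1/d_i1 = 1/f₁ − 1/d_o1 = 1/(36.7) − 1/(27.3) = -0.009382, so d_i1 = -106.6 cm.
The intermediate image is 106.6 cm to the left of lens 1 (virtual), which is 11.0 − (-106.6) = 117.6 cm to the left of lens 2, so d_o2 = +117.6 cm.
Lens 2: 1/d_i2 = 1/f₂ − 1/d_o2 = 1/(30.6) − 1/(117.6) = 0.02418, so d_i2 = 41.4 cm.
The final image is real, 41.4 cm to the right of lens 2 (overall magnification ≈ -1.4).

41.4 cm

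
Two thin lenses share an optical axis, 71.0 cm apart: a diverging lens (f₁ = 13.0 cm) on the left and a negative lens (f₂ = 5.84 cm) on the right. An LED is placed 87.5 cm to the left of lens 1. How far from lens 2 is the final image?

5.45 cm

Lens 1 is diverging, so f₁ = −13.0 cm.
Lens 1: 1/d_i1 = 1/f₁ − 1/d_o1 = 1/(-13.0) − 1/(87.5) = -0.08835, so d_i1 = -11.32 cm.
The intermediate image is 11.32 cm to the left of lens 1 (virtual), which is 71.0 − (-11.32) = 82.32 cm to the left of lens 2, so d_o2 = +82.32 cm.
Lens 2 is diverging, so f₂ = −5.84 cm.
Lens 2: 1/d_i2 = 1/f₂ − 1/d_o2 = 1/(-5.84) − 1/(82.32) = -0.1834, so d_i2 = -5.45 cm.
The final image is virtual, 5.45 cm to the left of lens 2 (overall magnification ≈ 0.0086).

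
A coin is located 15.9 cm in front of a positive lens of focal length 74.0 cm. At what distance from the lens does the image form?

Lens equation: 1/s_i = 1/f − 1/s_o = 1/(74.00) − 1/(15.9) = 0.01351 − 0.06289 = -0.04938, so s_i = -20.3 cm.
The image is virtual, upright and enlarged, on the same side as the object.

20.3 cm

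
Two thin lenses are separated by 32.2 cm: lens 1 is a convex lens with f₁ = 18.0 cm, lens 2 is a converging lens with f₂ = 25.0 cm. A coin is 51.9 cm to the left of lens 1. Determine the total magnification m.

m = -0.652

Lens 1: 1/d_i1 = 1/(18.0) − 1/(51.9) = 0.03629, so d_i1 = 27.56 cm; m₁ = −d_i1/d_o1 = -0.5310.
d_o2 = 32.2 − (27.56) = 4.640 cm.
Lens 2: 1/d_i2 = 1/(25.0) − 1/(4.640) = -0.1755, so d_i2 = -5.697 cm; m₂ = −d_i2/d_o2 = +1.228.
m = m₁·m₂ = (-0.5310)(+1.228) = -0.652.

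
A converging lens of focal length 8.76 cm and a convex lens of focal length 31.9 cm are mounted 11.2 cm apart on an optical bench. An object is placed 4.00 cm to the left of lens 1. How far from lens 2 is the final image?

44.4 cm

Lens 1: 1/d_i1 = 1/f₁ − 1/d_o1 = 1/(8.76) − 1/(4.00) = -0.1358, so d_i1 = -7.361 cm.
The intermediate image is 7.361 cm to the left of lens 1 (virtual), which is 11.2 − (-7.361) = 18.56 cm to the left of lens 2, so d_o2 = +18.56 cm.
Lens 2: 1/d_i2 = 1/f₂ − 1/d_o2 = 1/(31.9) − 1/(18.56) = -0.02253, so d_i2 = -44.4 cm.
The final image is virtual, 44.4 cm to the left of lens 2 (overall magnification ≈ 4.4).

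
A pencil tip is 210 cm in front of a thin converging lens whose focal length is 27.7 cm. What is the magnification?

1/d_i = 1/f − 1/d_o = 1/(27.70) − 1/(210) = 0.03134, so d_i = 31.91 cm.
m = −d_i/d_o = −(31.91)/(210) = -0.152.
The image is real, inverted and reduced, on the far side of the lens.

m = -0.152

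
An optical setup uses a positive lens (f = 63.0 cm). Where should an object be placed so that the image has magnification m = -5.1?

m = −d_i/d_o ⇒ d_i = −m·d_o.
1/f = 1/d_o + 1/d_i = 1/d_o − 1/(m·d_o) = (1 − 1/m)/d_o, so d_o = f(1 − 1/m) = (63.00)(1 − 1/(-5.1)) = 75.4 cm.

75.4 cm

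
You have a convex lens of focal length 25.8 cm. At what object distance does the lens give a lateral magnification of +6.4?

m = −d_i/d_o ⇒ d_i = −m·d_o.
1/f = 1/d_o + 1/d_i = 1/d_o − 1/(m·d_o) = (1 − 1/m)/d_o, so d_o = f(1 − 1/m) = (25.80)(1 − 1/(+6.4)) = 21.8 cm.

21.8 cm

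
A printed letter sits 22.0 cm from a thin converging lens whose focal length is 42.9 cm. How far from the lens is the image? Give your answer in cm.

Thin-lens equation: 1/q = 1/f − 1/p = 1/(42.90) − 1/(22.0) = 0.02331 − 0.04545 = -0.02214, so q = -45.2 cm.
The image is virtual, upright and enlarged, on the same side as the object.

45.2 cm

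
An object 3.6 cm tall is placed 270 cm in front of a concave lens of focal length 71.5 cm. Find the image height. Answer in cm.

0.754 cm

For a concave lens, f = -71.5 cm.
1/d_i = 1/f − 1/d_o = 1/(-71.50) − 1/(270) = -0.01769, so d_i = -56.53 cm.
m = −d_i/d_o = +0.2094.
|h_i| = |m|·h_o = 0.2094 × 3.6 = 0.754 cm. The image is virtual, upright and reduced, on the same side as the object.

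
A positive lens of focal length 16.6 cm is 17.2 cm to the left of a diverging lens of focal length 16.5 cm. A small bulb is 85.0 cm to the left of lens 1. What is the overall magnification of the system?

m = -0.306

Lens 1: 1/d_i1 = 1/(16.6) − 1/(85.0) = 0.04848, so d_i1 = 20.63 cm; m₁ = −d_i1/d_o1 = -0.2427.
d_o2 = 17.2 − (20.63) = -3.430 cm (virtual object).
f₂ = −16.5 cm (diverging).
Lens 2: 1/d_i2 = 1/(-16.5) − 1/(-3.430) = 0.2309, so d_i2 = 4.330 cm; m₂ = −d_i2/d_o2 = +1.262.
m = m₁·m₂ = (-0.2427)(+1.262) = -0.306.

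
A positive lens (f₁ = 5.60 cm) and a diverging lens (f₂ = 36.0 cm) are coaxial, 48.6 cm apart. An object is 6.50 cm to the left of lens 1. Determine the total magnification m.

Lens 1: 1/d_i1 = 1/(5.60) − 1/(6.50) = 0.02473, so d_i1 = 40.44 cm; m₁ = −d_i1/d_o1 = -6.222.
d_o2 = 48.6 − (40.44) = 8.160 cm.
f₂ = −36.0 cm (diverging).
Lens 2: 1/d_i2 = 1/(-36.0) − 1/(8.160) = -0.1503, so d_i2 = -6.652 cm; m₂ = −d_i2/d_o2 = +0.8152.
m = m₁·m₂ = (-6.222)(+0.8152) = -5.07.

m = -5.07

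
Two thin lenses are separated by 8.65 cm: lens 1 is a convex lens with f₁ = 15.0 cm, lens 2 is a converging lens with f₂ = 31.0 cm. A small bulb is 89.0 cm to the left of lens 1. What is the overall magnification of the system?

Lens 1: 1/d_i1 = 1/(15.0) − 1/(89.0) = 0.05543, so d_i1 = 18.04 cm; m₁ = −d_i1/d_o1 = -0.2027.
d_o2 = 8.65 − (18.04) = -9.390 cm (virtual object).
Lens 2: 1/d_i2 = 1/(31.0) − 1/(-9.390) = 0.1388, so d_i2 = 7.207 cm; m₂ = −d_i2/d_o2 = +0.7675.
m = m₁·m₂ = (-0.2027)(+0.7675) = -0.156.

m = -0.156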